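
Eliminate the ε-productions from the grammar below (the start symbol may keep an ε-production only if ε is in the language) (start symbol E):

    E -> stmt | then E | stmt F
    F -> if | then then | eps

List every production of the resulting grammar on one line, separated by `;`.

Nullable set = {F}.
ε ∉ L(G), so no ε-production is kept.

E -> stmt | then E | stmt F; F -> if | then then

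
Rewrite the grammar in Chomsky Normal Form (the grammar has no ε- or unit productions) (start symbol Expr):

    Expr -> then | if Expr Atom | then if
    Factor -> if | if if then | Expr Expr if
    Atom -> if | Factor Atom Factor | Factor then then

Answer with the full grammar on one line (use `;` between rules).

Introduce a nonterminal for each terminal appearing in a rule of length ≥ 2: X1 → if, X2 → then.
Binarize each right-hand side of length ≥ 3 by chaining fresh nonterminals (Y1, Y2, …): affected rules were Expr → X1 Expr Atom; Factor → X1 X1 X2; Factor → Expr Expr X1; Atom → Factor Atom Factor.

Expr -> then | X1 Y1 | X2 X1; Factor -> if | X1 Y2 | Expr Y3; Atom -> if | Factor Y4 | Factor Y5; X1 -> if; X2 -> then; Y1 -> Expr Atom; Y2 -> X1 X2; Y3 -> Expr X1; Y4 -> Atom Factor; Y5 -> X2 X2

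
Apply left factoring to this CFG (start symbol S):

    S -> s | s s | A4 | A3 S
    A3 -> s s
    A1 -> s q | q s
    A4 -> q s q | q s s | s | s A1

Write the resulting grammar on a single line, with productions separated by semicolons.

S has alternatives sharing prefix 's': factor to S → s S' with S' → ε | s.
A4 has alternatives sharing prefix 'q s': factor to A4 → q s A4' with A4' → q | s.
A4 has alternatives sharing prefix 's': factor to A4 → s A4'' with A4'' → ε | A1.

S -> A4 | A3 S | s S'; A3 -> s s; A1 -> s q | q s; A4 -> q s A4' | s A4''; S' -> epsilon | s; A4' -> q | s; A4'' -> epsilon | A1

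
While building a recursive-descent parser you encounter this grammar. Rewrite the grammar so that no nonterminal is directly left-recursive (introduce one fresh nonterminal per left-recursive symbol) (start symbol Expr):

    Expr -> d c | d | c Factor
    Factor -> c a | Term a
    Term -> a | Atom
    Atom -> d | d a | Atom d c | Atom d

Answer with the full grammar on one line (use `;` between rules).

Expr -> d c | d | c Factor; Factor -> c a | Term a; Term -> a | Atom; Atom -> d Atom1 | d a Atom1; Atom1 -> d c Atom1 | d Atom1 | eps

Atom is directly left-recursive.
For Atom: α = {d c, d}, β = {d, d a}. Rewrite as Atom → β Atom1 and Atom1 → α Atom1 | ε.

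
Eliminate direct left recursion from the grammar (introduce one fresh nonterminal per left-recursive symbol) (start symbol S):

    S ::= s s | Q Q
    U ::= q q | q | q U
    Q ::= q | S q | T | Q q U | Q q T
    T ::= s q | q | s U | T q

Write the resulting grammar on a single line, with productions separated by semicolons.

Left recursion appears on Q, T.
For Q: α = {q U, q T}, β = {q, S q, T}. Rewrite as Q → β Q' and Q' → α Q' | ε.
For T: α = {q}, β = {s q, q, s U}. Rewrite as T → β T' and T' → α T' | ε.

S ::= s s | Q Q; U ::= q q | q | q U; Q ::= q Q' | S q Q' | T Q'; T ::= s q T' | q T' | s U T'; Q' ::= q U Q' | q T Q' | ε; T' ::= q T' | ε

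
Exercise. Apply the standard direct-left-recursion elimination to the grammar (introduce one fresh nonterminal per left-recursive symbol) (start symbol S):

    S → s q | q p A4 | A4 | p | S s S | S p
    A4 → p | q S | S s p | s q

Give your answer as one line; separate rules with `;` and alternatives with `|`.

S → s q S' | q p A4 S' | A4 S' | p S'; A4 → p | q S | S s p | s q; S' → s S S' | p S' | ε

S is directly left-recursive.
For S: α = {s S, p}, β = {s q, q p A4, A4, p}. Rewrite as S → β S' and S' → α S' | ε.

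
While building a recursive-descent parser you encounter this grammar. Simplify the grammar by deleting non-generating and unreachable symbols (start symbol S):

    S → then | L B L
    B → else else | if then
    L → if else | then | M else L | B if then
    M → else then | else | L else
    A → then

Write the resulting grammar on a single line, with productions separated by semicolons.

Generating nonterminals: {A, B, L, M, S}.
Reachable from S after that: {B, L, M, S}.
Removed useless symbols: {A} and every production mentioning them.

S → then | L B L; B → else else | if then; L → if else | then | M else L | B if then; M → else then | else | L else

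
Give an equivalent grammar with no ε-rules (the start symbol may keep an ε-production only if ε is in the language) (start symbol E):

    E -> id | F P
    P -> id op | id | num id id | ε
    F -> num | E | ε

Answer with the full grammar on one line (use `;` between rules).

E -> id | F P | F | P | ε; P -> id op | id | num id id; F -> num | E

The nullable symbols are {E, F, P}.
ε ∈ L(G) since E is nullable, so keep E → ε.
Add the nullable-subset variants: E → F P gives F P | F | P.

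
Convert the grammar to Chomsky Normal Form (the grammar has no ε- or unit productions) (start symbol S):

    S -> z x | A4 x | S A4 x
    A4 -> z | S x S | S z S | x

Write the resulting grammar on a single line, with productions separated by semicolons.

Introduce a nonterminal for each terminal appearing in a rule of length ≥ 2: X1 → z, X2 → x.
Binarize each right-hand side of length ≥ 3 by chaining fresh nonterminals (Y1, Y2, …): affected rules were S → S A4 X2; A4 → S X2 S; A4 → S X1 S.

S -> X1 X2 | A4 X2 | S Y1; A4 -> z | S Y2 | S Y3 | x; X1 -> z; X2 -> x; Y1 -> A4 X2; Y2 -> X2 S; Y3 -> X1 S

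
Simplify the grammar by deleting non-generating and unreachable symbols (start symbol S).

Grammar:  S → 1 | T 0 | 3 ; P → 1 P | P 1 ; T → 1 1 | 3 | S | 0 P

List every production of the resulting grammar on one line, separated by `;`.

S → 1 | T 0 | 3; T → 1 1 | 3 | S

Generating nonterminals: {S, T}.
Reachable from S after that: {S, T}.
Removed useless symbols: {P} and every production mentioning them.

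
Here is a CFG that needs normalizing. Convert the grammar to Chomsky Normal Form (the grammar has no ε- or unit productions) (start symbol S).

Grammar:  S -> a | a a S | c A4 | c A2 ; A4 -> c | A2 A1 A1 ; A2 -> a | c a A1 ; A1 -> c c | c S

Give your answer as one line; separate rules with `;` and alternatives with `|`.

Introduce a nonterminal for each terminal appearing in a rule of length ≥ 2: X1 → a, X2 → c.
Binarize each right-hand side of length ≥ 3 by chaining fresh nonterminals (Y1, Y2, …): affected rules were S → X1 X1 S; A4 → A2 A1 A1; A2 → X2 X1 A1.

S -> a | X1 Y1 | X2 A4 | X2 A2; A4 -> c | A2 Y2; A2 -> a | X2 Y3; A1 -> X2 X2 | X2 S; X1 -> a; X2 -> c; Y1 -> X1 S; Y2 -> A1 A1; Y3 -> X1 A1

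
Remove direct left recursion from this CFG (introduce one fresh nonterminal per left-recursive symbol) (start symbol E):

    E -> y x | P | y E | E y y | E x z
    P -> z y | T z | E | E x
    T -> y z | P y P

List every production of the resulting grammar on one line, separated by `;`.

Left recursion appears on E.
For E: α = {y y, x z}, β = {y x, P, y E}. Rewrite as E → β E' and E' → α E' | ε.

E -> y x E' | P E' | y E E'; P -> z y | T z | E | E x; T -> y z | P y P; E' -> y y E' | x z E' | ε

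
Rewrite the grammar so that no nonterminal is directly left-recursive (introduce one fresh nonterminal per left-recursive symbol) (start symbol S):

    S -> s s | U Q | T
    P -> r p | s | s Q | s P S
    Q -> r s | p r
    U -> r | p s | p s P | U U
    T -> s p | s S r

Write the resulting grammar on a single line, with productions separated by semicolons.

S -> s s | U Q | T; P -> r p | s | s Q | s P S; Q -> r s | p r; U -> r U' | p s U' | p s P U'; T -> s p | s S r; U' -> U U' | ε

Directly left-recursive nonterminal: U.
For U: α = {U}, β = {r, p s, p s P}. Rewrite as U → β U' and U' → α U' | ε.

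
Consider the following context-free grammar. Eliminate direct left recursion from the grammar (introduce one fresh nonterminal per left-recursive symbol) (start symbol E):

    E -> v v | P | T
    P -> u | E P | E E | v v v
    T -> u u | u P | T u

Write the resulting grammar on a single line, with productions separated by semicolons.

Left recursion appears on T.
For T: α = {u}, β = {u u, u P}. Rewrite as T → β T' and T' → α T' | ε.

E -> v v | P | T; P -> u | E P | E E | v v v; T -> u u T' | u P T'; T' -> u T' | ε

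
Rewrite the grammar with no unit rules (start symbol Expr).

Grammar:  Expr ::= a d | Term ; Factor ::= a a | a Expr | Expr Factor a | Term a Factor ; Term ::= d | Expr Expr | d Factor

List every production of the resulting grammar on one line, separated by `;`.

Expr ::= d | Expr Expr | d Factor | a d; Factor ::= a a | a Expr | Expr Factor a | Term a Factor; Term ::= d | Expr Expr | d Factor

Unit pairs: Expr ⇒* {Term}.
Replace each nonterminal's rules with the union of the non-unit rules of every nonterminal it unit-derives.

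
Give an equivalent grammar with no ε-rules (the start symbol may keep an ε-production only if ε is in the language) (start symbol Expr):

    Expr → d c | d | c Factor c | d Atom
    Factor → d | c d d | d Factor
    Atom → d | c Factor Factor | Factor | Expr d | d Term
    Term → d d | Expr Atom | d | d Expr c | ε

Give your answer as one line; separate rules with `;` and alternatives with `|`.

Expr → d c | d | c Factor c | d Atom; Factor → d | c d d | d Factor; Atom → d | c Factor Factor | Factor | Expr d | d Term; Term → d d | Expr Atom | d | d Expr c

Nullable set = {Term}.
ε ∉ L(G), so no ε-production is kept.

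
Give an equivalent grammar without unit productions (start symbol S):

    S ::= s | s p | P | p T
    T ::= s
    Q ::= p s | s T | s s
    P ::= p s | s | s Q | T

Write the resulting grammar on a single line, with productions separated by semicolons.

Unit pairs: P ⇒* {T}; S ⇒* {P, T}.
Replace each nonterminal's rules with the union of the non-unit rules of every nonterminal it unit-derives.

S ::= s | s p | p T | p s | s Q; T ::= s; Q ::= p s | s T | s s; P ::= p s | s | s Q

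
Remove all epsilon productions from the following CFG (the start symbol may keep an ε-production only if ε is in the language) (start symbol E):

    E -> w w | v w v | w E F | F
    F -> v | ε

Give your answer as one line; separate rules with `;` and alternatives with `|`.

Nullable nonterminals: {E, F}.
ε ∈ L(G) since E is nullable, so keep E → ε.
Add the nullable-subset variants: E → w E F gives w E F | w E | w F | w.

E -> w w | v w v | w E F | w E | w F | w | F | ε; F -> v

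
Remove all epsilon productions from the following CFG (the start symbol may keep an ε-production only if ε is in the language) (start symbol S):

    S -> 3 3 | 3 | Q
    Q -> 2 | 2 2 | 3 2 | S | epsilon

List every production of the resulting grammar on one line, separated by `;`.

Nullable nonterminals: {Q, S}.
ε ∈ L(G) since S is nullable, so keep S → ε.

S -> 3 3 | 3 | Q | ε; Q -> 2 | 2 2 | 3 2 | S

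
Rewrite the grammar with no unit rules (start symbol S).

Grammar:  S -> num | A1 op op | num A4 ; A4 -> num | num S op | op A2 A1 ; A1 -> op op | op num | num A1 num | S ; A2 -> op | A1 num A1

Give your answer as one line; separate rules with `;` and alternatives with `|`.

S -> num | A1 op op | num A4; A4 -> num | num S op | op A2 A1; A1 -> op op | op num | num A1 num | num | A1 op op | num A4; A2 -> op | A1 num A1

Unit pairs: A1 ⇒* {S}.
Replace each nonterminal's rules with the union of the non-unit rules of every nonterminal it unit-derives.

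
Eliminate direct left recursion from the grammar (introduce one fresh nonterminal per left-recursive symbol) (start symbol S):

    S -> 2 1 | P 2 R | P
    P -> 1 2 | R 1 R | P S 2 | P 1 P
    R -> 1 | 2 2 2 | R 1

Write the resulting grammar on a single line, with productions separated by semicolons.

P, R are directly left-recursive.
For P: α = {S 2, 1 P}, β = {1 2, R 1 R}. Rewrite as P → β P' and P' → α P' | ε.
For R: α = {1}, β = {1, 2 2 2}. Rewrite as R → β R' and R' → α R' | ε.

S -> 2 1 | P 2 R | P; P -> 1 2 P' | R 1 R P'; R -> 1 R' | 2 2 2 R'; P' -> S 2 P' | 1 P P' | ε; R' -> 1 R' | ε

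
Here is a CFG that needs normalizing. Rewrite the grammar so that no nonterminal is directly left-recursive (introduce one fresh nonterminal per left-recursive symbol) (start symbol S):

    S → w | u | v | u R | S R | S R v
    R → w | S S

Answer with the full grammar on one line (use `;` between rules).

S → w S' | u S' | v S' | u R S'; R → w | S S; S' → R S' | R v S' | ε

Directly left-recursive nonterminal: S.
For S: α = {R, R v}, β = {w, u, v, u R}. Rewrite as S → β S' and S' → α S' | ε.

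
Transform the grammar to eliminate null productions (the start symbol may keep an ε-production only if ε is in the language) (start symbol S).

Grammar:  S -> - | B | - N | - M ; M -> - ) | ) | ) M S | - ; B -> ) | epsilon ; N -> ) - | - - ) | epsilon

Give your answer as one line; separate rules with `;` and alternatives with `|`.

Nullable nonterminals: {B, N, S}.
ε ∈ L(G) since S is nullable, so keep S → ε.
Expand every rule over subsets of its nullable positions: M → ) M S gives ) M S | ) M.

S -> - | B | - N | - M | ε; M -> - ) | ) | ) M S | ) M | -; B -> ); N -> ) - | - - )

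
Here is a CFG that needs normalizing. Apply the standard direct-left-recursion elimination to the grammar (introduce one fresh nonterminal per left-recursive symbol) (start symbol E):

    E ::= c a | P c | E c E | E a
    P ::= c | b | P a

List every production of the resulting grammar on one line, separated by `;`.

Left recursion appears on E, P.
For E: α = {c E, a}, β = {c a, P c}. Rewrite as E → β E' and E' → α E' | ε.
For P: α = {a}, β = {c, b}. Rewrite as P → β P' and P' → α P' | ε.

E ::= c a E' | P c E'; P ::= c P' | b P'; E' ::= c E E' | a E' | ε; P' ::= a P' | ε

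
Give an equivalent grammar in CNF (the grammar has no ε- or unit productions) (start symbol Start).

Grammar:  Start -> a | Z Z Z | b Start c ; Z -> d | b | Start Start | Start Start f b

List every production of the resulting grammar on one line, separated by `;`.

Introduce a nonterminal for each terminal appearing in a rule of length ≥ 2: X1 → b, X2 → c, X3 → f.
Binarize each right-hand side of length ≥ 3 by chaining fresh nonterminals (Y1, Y2, …): affected rules were Start → Z Z Z; Start → X1 Start X2; Z → Start Start X3 X1.

Start -> a | Z Y1 | X1 Y2; Z -> d | b | Start Start | Start Y3; X1 -> b; X2 -> c; X3 -> f; Y1 -> Z Z; Y2 -> Start X2; Y3 -> Start Y4; Y4 -> X3 X1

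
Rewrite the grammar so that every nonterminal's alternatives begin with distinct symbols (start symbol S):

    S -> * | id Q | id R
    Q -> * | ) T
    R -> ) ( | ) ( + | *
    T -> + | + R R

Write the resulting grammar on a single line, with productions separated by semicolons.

S -> * | id S'; Q -> * | ) T; R -> * | ) ( R'; T -> + T'; S' -> Q | R; R' -> ε | +; T' -> ε | R R

S has alternatives sharing prefix 'id': factor to S → id S' with S' → Q | R.
R has alternatives sharing prefix ') (': factor to R → ) ( R' with R' → ε | +.
T has alternatives sharing prefix '+': factor to T → + T' with T' → ε | R R.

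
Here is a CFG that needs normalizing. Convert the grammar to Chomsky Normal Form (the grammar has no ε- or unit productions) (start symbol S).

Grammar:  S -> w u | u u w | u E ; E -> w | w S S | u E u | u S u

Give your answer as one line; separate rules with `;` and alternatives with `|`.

Introduce a nonterminal for each terminal appearing in a rule of length ≥ 2: X1 → w, X2 → u.
Binarize each right-hand side of length ≥ 3 by chaining fresh nonterminals (Y1, Y2, …): affected rules were S → X2 X2 X1; E → X1 S S; E → X2 E X2; E → X2 S X2.

S -> X1 X2 | X2 Y1 | X2 E; E -> w | X1 Y2 | X2 Y3 | X2 Y4; X1 -> w; X2 -> u; Y1 -> X2 X1; Y2 -> S S; Y3 -> E X2; Y4 -> S X2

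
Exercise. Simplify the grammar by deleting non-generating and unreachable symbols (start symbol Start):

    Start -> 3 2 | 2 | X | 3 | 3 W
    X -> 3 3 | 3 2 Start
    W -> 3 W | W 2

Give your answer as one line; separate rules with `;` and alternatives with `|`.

Start -> 3 2 | 2 | X | 3; X -> 3 3 | 3 2 Start

Generating nonterminals: {Start, X}.
Reachable from Start after that: {Start, X}.
Removed useless symbols: {W} and every production mentioning them.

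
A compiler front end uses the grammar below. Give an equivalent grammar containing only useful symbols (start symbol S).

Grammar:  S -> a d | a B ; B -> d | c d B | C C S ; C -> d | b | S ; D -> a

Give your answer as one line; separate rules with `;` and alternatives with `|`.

S -> a d | a B; B -> d | c d B | C C S; C -> d | b | S

Generating nonterminals: {B, C, D, S}.
Reachable from S after that: {B, C, S}.
Removed useless symbols: {D} and every production mentioning them.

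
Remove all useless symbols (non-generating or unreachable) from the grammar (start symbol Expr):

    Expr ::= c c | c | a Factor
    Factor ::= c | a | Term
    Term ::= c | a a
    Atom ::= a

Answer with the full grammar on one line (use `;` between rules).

Generating nonterminals: {Atom, Expr, Factor, Term}.
Reachable from Expr after that: {Expr, Factor, Term}.
Removed useless symbols: {Atom} and every production mentioning them.

Expr ::= c c | c | a Factor; Factor ::= c | a | Term; Term ::= c | a a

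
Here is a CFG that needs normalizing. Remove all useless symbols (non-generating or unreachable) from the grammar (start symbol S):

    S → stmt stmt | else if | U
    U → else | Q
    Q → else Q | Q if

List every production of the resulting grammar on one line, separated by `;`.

S → stmt stmt | else if | U; U → else

Generating nonterminals: {S, U}.
Reachable from S after that: {S, U}.
Removed useless symbols: {Q} and every production mentioning them.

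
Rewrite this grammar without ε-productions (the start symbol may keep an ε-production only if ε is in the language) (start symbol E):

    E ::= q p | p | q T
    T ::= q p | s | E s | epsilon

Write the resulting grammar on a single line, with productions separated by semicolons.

E ::= q p | p | q T | q; T ::= q p | s | E s

The nullable symbols are {T}.
ε ∉ L(G), so no ε-production is kept.
Add the nullable-subset variants: E → q T gives q T | q.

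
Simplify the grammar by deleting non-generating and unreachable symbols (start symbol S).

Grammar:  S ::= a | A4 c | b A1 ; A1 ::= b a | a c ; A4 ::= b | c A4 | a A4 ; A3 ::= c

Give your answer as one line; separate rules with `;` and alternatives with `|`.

S ::= a | A4 c | b A1; A1 ::= b a | a c; A4 ::= b | c A4 | a A4

Generating nonterminals: {A1, A3, A4, S}.
Reachable from S after that: {A1, A4, S}.
Removed useless symbols: {A3} and every production mentioning them.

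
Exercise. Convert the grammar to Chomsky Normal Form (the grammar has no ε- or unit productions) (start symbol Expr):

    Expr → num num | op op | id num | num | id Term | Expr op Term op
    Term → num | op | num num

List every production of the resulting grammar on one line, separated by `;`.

Expr → X1 X1 | X2 X2 | X3 X1 | num | X3 Term | Expr Y1; Term → num | op | X1 X1; X1 → num; X2 → op; X3 → id; Y1 → X2 Y2; Y2 → Term X2

Introduce a nonterminal for each terminal appearing in a rule of length ≥ 2: X1 → num, X2 → op, X3 → id.
Binarize each right-hand side of length ≥ 3 by chaining fresh nonterminals (Y1, Y2, …): affected rules were Expr → Expr X2 Term X2.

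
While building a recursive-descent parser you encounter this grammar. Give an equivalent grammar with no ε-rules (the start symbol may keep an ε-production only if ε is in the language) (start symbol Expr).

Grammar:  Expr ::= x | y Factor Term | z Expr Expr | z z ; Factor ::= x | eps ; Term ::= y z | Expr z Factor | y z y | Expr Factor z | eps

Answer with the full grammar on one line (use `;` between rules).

Expr ::= x | y Factor Term | y Factor | y Term | y | z Expr Expr | z z; Factor ::= x; Term ::= y z | Expr z Factor | Expr z | y z y | Expr Factor z

The nullable symbols are {Factor, Term}.
ε ∉ L(G), so no ε-production is kept.
Add the nullable-subset variants: Expr → y Factor Term gives y Factor Term | y Factor | y Term | y. Term → Expr z Factor gives Expr z Factor | Expr z.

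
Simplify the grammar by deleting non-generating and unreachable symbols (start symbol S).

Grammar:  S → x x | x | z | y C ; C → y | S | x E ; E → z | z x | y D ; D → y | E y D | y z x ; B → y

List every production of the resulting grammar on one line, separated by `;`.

Generating nonterminals: {B, C, D, E, S}.
Reachable from S after that: {C, D, E, S}.
Removed useless symbols: {B} and every production mentioning them.

S → x x | x | z | y C; C → y | S | x E; E → z | z x | y D; D → y | E y D | y z x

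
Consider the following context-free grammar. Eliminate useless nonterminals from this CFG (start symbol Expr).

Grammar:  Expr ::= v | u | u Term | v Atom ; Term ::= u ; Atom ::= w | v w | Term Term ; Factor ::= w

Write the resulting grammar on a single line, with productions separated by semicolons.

Generating nonterminals: {Atom, Expr, Factor, Term}.
Reachable from Expr after that: {Atom, Expr, Term}.
Removed useless symbols: {Factor} and every production mentioning them.

Expr ::= v | u | u Term | v Atom; Term ::= u; Atom ::= w | v w | Term Term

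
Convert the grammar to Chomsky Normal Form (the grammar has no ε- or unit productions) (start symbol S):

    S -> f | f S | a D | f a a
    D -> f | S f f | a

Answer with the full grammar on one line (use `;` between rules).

Introduce a nonterminal for each terminal appearing in a rule of length ≥ 2: X1 → f, X2 → a.
Binarize each right-hand side of length ≥ 3 by chaining fresh nonterminals (Y1, Y2, …): affected rules were S → X1 X2 X2; D → S X1 X1.

S -> f | X1 S | X2 D | X1 Y1; D -> f | S Y2 | a; X1 -> f; X2 -> a; Y1 -> X2 X2; Y2 -> X1 X1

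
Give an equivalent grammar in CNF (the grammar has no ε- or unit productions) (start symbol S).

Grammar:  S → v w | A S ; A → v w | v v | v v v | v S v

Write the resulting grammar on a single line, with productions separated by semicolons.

Introduce a nonterminal for each terminal appearing in a rule of length ≥ 2: X1 → v, X2 → w.
Binarize each right-hand side of length ≥ 3 by chaining fresh nonterminals (Y1, Y2, …): affected rules were A → X1 X1 X1; A → X1 S X1.

S → X1 X2 | A S; A → X1 X2 | X1 X1 | X1 Y1 | X1 Y2; X1 → v; X2 → w; Y1 → X1 X1; Y2 → S X1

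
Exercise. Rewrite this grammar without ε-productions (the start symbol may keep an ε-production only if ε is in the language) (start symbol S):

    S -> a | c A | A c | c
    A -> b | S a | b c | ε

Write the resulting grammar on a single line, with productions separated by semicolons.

Nullable nonterminals: {A}.
ε ∉ L(G), so no ε-production is kept.
Expand every rule over subsets of its nullable positions: S → c A gives c A | c.

S -> a | c A | c | A c; A -> b | S a | b c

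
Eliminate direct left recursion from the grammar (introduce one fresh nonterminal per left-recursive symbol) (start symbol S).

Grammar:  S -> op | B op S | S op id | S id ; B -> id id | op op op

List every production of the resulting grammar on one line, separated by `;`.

S is directly left-recursive.
For S: α = {op id, id}, β = {op, B op S}. Rewrite as S → β S' and S' → α S' | ε.

S -> op S' | B op S S'; B -> id id | op op op; S' -> op id S' | id S' | ε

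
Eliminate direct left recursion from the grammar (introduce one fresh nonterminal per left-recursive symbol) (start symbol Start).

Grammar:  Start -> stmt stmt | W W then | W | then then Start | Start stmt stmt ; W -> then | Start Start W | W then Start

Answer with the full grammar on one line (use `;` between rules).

Start -> stmt stmt Start1 | W W then Start1 | W Start1 | then then Start Start1; W -> then W1 | Start Start W W1; Start1 -> stmt stmt Start1 | ε; W1 -> then Start W1 | ε

Left recursion appears on Start, W.
For Start: α = {stmt stmt}, β = {stmt stmt, W W then, W, then then Start}. Rewrite as Start → β Start1 and Start1 → α Start1 | ε.
For W: α = {then Start}, β = {then, Start Start W}. Rewrite as W → β W1 and W1 → α W1 | ε.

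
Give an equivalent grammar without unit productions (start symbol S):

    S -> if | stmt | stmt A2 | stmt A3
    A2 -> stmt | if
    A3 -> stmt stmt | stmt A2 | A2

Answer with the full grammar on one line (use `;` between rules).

S -> if | stmt | stmt A2 | stmt A3; A2 -> stmt | if; A3 -> stmt | if | stmt stmt | stmt A2

Unit pairs: A3 ⇒* {A2}.
Replace each nonterminal's rules with the union of the non-unit rules of every nonterminal it unit-derives.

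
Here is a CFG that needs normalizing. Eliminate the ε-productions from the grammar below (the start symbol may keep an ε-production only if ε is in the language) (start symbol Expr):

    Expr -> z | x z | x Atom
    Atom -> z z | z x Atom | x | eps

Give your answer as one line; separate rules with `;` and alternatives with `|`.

Expr -> z | x z | x Atom | x; Atom -> z z | z x Atom | z x | x

The nullable symbols are {Atom}.
ε ∉ L(G), so no ε-production is kept.
Add the nullable-subset variants: Expr → x Atom gives x Atom | x. Atom → z x Atom gives z x Atom | z x.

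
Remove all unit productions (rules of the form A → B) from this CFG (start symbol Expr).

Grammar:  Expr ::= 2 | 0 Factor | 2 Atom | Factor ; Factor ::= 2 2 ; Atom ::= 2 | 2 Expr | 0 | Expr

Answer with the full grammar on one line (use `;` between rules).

Unit pairs: Atom ⇒* {Expr, Factor}; Expr ⇒* {Factor}.
For every A with A ⇒* B via unit rules, add B's non-unit alternatives to A; then delete every rule of the form X → Y.

Expr ::= 2 2 | 2 | 0 Factor | 2 Atom; Factor ::= 2 2; Atom ::= 2 | 2 Expr | 0 | 2 2 | 0 Factor | 2 Atom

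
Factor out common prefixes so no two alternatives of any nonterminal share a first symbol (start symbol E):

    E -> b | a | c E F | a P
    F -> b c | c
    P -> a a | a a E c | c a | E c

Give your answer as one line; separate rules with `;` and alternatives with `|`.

E -> b | c E F | a E'; F -> b c | c; P -> c a | E c | a a P'; E' -> eps | P; P' -> eps | E c

E has alternatives sharing prefix 'a': factor to E → a E' with E' → ε | P.
P has alternatives sharing prefix 'a a': factor to P → a a P' with P' → ε | E c.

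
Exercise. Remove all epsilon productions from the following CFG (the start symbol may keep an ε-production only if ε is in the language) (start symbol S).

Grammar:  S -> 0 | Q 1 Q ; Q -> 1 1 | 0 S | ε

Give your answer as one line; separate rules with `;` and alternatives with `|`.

Nullable nonterminals: {Q}.
ε ∉ L(G), so no ε-production is kept.
Add the nullable-subset variants: S → Q 1 Q gives Q 1 Q | Q 1 | 1 Q | 1.

S -> 0 | Q 1 Q | Q 1 | 1 Q | 1; Q -> 1 1 | 0 S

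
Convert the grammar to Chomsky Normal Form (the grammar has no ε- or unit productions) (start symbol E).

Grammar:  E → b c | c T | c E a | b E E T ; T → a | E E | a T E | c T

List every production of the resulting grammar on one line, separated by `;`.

E → X1 X2 | X2 T | X2 Y1 | X1 Y2; T → a | E E | X3 Y4 | X2 T; X1 → b; X2 → c; X3 → a; Y1 → E X3; Y2 → E Y3; Y3 → E T; Y4 → T E

Introduce a nonterminal for each terminal appearing in a rule of length ≥ 2: X1 → b, X2 → c, X3 → a.
Binarize each right-hand side of length ≥ 3 by chaining fresh nonterminals (Y1, Y2, …): affected rules were E → X2 E X3; E → X1 E E T; T → X3 T E.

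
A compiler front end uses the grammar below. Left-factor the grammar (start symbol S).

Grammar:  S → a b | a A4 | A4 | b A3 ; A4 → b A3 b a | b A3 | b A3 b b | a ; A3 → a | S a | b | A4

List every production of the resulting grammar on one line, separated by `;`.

S has alternatives sharing prefix 'a': factor to S → a S' with S' → b | A4.
A4 has alternatives sharing prefix 'b A3': factor to A4 → b A3 A4' with A4' → b a | ε | b b.
A4' has alternatives sharing prefix 'b': factor to A4' → b A4'' with A4'' → a | b.

S → A4 | b A3 | a S'; A4 → a | b A3 A4'; A3 → a | S a | b | A4; S' → b | A4; A4' → ε | b A4''; A4'' → a | b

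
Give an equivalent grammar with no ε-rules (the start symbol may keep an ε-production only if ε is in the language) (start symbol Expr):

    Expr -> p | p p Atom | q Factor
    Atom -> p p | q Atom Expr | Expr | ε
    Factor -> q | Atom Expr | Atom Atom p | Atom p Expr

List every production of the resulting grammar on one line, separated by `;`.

Expr -> p | p p Atom | p p | q Factor; Atom -> p p | q Atom Expr | q Expr | Expr; Factor -> q | Atom Expr | Expr | Atom Atom p | Atom p | p | Atom p Expr | p Expr

The nullable symbols are {Atom}.
ε ∉ L(G), so no ε-production is kept.
For each production, add variants omitting each subset of nullable occurrences: Expr → p p Atom gives p p Atom | p p. Atom → q Atom Expr gives q Atom Expr | q Expr. Factor → Atom Expr gives Atom Expr | Expr. Factor → Atom Atom p gives Atom Atom p | Atom p | p.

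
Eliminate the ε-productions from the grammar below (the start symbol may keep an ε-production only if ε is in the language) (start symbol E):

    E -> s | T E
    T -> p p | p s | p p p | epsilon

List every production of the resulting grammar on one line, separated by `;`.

The nullable symbols are {T}.
ε ∉ L(G), so no ε-production is kept.

E -> s | T E; T -> p p | p s | p p p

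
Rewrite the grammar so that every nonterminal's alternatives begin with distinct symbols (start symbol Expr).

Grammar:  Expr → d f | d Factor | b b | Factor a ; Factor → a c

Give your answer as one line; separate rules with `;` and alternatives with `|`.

Expr has alternatives sharing prefix 'd': factor to Expr → d Expr1 with Expr1 → f | Factor.

Expr → b b | Factor a | d Expr1; Factor → a c; Expr1 → f | Factor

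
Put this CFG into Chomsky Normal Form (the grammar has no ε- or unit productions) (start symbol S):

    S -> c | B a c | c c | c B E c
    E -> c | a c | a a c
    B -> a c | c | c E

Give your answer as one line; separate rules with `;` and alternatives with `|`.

S -> c | B Y1 | X2 X2 | X2 Y2; E -> c | X1 X2 | X1 Y4; B -> X1 X2 | c | X2 E; X1 -> a; X2 -> c; Y1 -> X1 X2; Y2 -> B Y3; Y3 -> E X2; Y4 -> X1 X2

Introduce a nonterminal for each terminal appearing in a rule of length ≥ 2: X1 → a, X2 → c.
Binarize each right-hand side of length ≥ 3 by chaining fresh nonterminals (Y1, Y2, …): affected rules were S → B X1 X2; S → X2 B E X2; E → X1 X1 X2.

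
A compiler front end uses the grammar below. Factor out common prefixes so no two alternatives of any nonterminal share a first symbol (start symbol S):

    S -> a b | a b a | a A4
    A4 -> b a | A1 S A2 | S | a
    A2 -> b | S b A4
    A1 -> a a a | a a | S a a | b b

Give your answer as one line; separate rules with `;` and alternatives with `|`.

S -> a S'; A4 -> b a | A1 S A2 | S | a; A2 -> b | S b A4; A1 -> S a a | b b | a a A1'; S' -> A4 | b S''; A1' -> a | ε; S'' -> ε | a

S has alternatives sharing prefix 'a': factor to S → a S' with S' → b | b a | A4.
A1 has alternatives sharing prefix 'a a': factor to A1 → a a A1' with A1' → a | ε.
S' has alternatives sharing prefix 'b': factor to S' → b S'' with S'' → ε | a.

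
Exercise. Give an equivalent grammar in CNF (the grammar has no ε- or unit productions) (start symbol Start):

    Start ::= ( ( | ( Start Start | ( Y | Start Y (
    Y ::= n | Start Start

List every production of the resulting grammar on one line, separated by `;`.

Start ::= X1 X1 | X1 Y1 | X1 Y | Start Y2; Y ::= n | Start Start; X1 ::= (; Y1 ::= Start Start; Y2 ::= Y X1

Introduce a nonterminal for each terminal appearing in a rule of length ≥ 2: X1 → (.
Binarize each right-hand side of length ≥ 3 by chaining fresh nonterminals (Y1, Y2, …): affected rules were Start → X1 Start Start; Start → Start Y X1.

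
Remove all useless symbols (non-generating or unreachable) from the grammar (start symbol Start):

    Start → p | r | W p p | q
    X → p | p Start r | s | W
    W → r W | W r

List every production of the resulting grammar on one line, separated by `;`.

Generating nonterminals: {Start, X}.
Reachable from Start after that: {Start}.
Removed useless symbols: {W, X} and every production mentioning them.

Start → p | r | q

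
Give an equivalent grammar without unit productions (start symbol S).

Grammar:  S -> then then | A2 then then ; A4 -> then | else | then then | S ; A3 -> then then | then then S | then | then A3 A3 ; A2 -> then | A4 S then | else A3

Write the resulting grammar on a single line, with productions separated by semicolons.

S -> then then | A2 then then; A4 -> then | else | then then | A2 then then; A3 -> then then | then then S | then | then A3 A3; A2 -> then | A4 S then | else A3

Unit pairs: A4 ⇒* {S}.
Replace each nonterminal's rules with the union of the non-unit rules of every nonterminal it unit-derives.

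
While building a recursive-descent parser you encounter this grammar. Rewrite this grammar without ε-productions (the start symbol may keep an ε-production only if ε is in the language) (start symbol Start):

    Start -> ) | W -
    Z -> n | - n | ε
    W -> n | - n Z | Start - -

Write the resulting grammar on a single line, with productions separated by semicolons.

Nullable nonterminals: {Z}.
ε ∉ L(G), so no ε-production is kept.
Expand every rule over subsets of its nullable positions: W → - n Z gives - n Z | - n.

Start -> ) | W -; Z -> n | - n; W -> n | - n Z | - n | Start - -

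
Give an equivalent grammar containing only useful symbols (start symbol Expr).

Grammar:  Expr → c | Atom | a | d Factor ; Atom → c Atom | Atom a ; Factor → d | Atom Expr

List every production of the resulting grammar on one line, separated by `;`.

Expr → c | a | d Factor; Factor → d

Generating nonterminals: {Expr, Factor}.
Reachable from Expr after that: {Expr, Factor}.
Removed useless symbols: {Atom} and every production mentioning them.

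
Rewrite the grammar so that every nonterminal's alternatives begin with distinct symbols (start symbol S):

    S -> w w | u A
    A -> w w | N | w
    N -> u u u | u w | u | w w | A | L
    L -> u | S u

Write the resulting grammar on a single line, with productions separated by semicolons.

A has alternatives sharing prefix 'w': factor to A → w A' with A' → w | ε.
N has alternatives sharing prefix 'u': factor to N → u N' with N' → u u | w | ε.

S -> w w | u A; A -> N | w A'; N -> w w | A | L | u N'; L -> u | S u; A' -> w | ε; N' -> u u | w | ε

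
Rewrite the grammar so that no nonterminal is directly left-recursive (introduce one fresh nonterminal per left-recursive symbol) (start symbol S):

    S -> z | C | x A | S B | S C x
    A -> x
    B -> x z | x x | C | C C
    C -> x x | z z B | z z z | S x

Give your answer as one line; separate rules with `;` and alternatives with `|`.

Left recursion appears on S.
For S: α = {B, C x}, β = {z, C, x A}. Rewrite as S → β S' and S' → α S' | ε.

S -> z S' | C S' | x A S'; A -> x; B -> x z | x x | C | C C; C -> x x | z z B | z z z | S x; S' -> B S' | C x S' | epsilon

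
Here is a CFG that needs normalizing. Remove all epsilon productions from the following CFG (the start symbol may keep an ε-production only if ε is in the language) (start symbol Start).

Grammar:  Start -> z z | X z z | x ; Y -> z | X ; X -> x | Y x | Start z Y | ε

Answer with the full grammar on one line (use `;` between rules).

Start -> z z | X z z | x; Y -> z | X; X -> x | Y x | Start z Y | Start z

The nullable symbols are {X, Y}.
ε ∉ L(G), so no ε-production is kept.
Add the nullable-subset variants: X → Start z Y gives Start z Y | Start z.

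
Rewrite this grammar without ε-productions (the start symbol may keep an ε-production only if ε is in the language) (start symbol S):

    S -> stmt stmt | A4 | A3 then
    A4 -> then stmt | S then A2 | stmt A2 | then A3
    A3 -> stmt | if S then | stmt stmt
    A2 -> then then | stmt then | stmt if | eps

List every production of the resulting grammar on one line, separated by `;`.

Nullable set = {A2}.
ε ∉ L(G), so no ε-production is kept.
For each production, add variants omitting each subset of nullable occurrences: A4 → S then A2 gives S then A2 | S then. A4 → stmt A2 gives stmt A2 | stmt.

S -> stmt stmt | A4 | A3 then; A4 -> then stmt | S then A2 | S then | stmt A2 | stmt | then A3; A3 -> stmt | if S then | stmt stmt; A2 -> then then | stmt then | stmt if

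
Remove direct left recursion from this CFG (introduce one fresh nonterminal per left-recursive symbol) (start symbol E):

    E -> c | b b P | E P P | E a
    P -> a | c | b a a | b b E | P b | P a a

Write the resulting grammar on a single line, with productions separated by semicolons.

Left recursion appears on E, P.
For E: α = {P P, a}, β = {c, b b P}. Rewrite as E → β E' and E' → α E' | ε.
For P: α = {b, a a}, β = {a, c, b a a, b b E}. Rewrite as P → β P' and P' → α P' | ε.

E -> c E' | b b P E'; P -> a P' | c P' | b a a P' | b b E P'; E' -> P P E' | a E' | ε; P' -> b P' | a a P' | ε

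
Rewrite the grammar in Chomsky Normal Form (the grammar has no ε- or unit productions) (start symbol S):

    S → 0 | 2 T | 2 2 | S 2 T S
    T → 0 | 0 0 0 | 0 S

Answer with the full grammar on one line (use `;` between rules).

S → 0 | X1 T | X1 X1 | S Y1; T → 0 | X2 Y3 | X2 S; X1 → 2; X2 → 0; Y1 → X1 Y2; Y2 → T S; Y3 → X2 X2

Introduce a nonterminal for each terminal appearing in a rule of length ≥ 2: X1 → 2, X2 → 0.
Binarize each right-hand side of length ≥ 3 by chaining fresh nonterminals (Y1, Y2, …): affected rules were S → S X1 T S; T → X2 X2 X2.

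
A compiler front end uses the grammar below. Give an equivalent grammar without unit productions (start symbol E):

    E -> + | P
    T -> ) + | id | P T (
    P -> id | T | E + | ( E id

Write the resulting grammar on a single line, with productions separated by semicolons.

Unit pairs: E ⇒* {P, T}; P ⇒* {T}.
For each unit pair (A, B), copy every non-unit production of B to A, then drop all unit productions.

E -> + | id | E + | ( E id | ) + | P T (; T -> ) + | id | P T (; P -> id | E + | ( E id | ) + | P T (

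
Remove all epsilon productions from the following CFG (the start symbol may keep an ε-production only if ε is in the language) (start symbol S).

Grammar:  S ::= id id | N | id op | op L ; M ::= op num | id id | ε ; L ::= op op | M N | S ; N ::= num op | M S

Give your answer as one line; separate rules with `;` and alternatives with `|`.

The nullable symbols are {M}.
ε ∉ L(G), so no ε-production is kept.
Expand every rule over subsets of its nullable positions: L → M N gives M N | N. N → M S gives M S | S.

S ::= id id | N | id op | op L; M ::= op num | id id; L ::= op op | M N | N | S; N ::= num op | M S | S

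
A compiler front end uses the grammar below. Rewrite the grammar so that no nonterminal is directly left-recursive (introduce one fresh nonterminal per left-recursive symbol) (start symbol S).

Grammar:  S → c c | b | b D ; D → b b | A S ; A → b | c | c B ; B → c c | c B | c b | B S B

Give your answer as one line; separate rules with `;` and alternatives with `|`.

S → c c | b | b D; D → b b | A S; A → b | c | c B; B → c c B' | c B B' | c b B'; B' → S B B' | ε

Left recursion appears on B.
For B: α = {S B}, β = {c c, c B, c b}. Rewrite as B → β B' and B' → α B' | ε.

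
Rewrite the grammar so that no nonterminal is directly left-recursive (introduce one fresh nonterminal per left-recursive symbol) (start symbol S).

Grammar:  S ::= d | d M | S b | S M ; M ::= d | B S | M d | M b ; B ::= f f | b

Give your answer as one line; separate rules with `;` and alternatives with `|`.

Directly left-recursive nonterminals: S, M.
For S: α = {b, M}, β = {d, d M}. Rewrite as S → β S' and S' → α S' | ε.
For M: α = {d, b}, β = {d, B S}. Rewrite as M → β M' and M' → α M' | ε.

S ::= d S' | d M S'; M ::= d M' | B S M'; B ::= f f | b; S' ::= b S' | M S' | ε; M' ::= d M' | b M' | ε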